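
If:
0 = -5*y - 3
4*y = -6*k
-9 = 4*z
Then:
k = 2/5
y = -3/5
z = -9/4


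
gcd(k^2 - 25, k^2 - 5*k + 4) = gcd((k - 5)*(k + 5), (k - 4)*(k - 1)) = 1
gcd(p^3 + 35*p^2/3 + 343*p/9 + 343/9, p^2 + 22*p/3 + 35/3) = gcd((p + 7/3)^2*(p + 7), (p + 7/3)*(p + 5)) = p + 7/3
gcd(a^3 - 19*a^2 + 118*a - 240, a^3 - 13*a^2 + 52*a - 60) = a^2 - 11*a + 30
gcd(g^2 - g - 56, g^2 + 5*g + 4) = 1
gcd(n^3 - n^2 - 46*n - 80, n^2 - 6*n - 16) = n^2 - 6*n - 16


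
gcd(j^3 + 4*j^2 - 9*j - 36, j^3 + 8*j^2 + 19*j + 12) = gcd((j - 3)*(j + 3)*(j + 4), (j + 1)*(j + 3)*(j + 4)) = j^2 + 7*j + 12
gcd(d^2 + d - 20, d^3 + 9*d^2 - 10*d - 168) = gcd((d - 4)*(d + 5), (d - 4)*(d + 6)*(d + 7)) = d - 4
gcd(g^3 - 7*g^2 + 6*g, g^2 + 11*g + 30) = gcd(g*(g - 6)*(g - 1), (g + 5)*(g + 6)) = 1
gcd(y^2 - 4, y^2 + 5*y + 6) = y + 2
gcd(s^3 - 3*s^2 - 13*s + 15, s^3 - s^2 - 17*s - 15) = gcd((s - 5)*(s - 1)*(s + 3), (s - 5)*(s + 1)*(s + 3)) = s^2 - 2*s - 15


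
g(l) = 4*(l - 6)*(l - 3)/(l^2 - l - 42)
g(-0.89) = -2.66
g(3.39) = 0.12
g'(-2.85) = 3.34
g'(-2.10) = 2.17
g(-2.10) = -4.66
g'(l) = 4*(1 - 2*l)*(l - 6)*(l - 3)/(l^2 - l - 42)^2 + 4*(l - 6)/(l^2 - l - 42) + 4*(l - 3)/(l^2 - l - 42) = 16*(2*l^2 - 30*l + 99)/(l^4 - 2*l^3 - 83*l^2 + 84*l + 1764)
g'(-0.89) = 1.25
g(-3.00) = -7.20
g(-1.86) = -4.17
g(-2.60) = -5.90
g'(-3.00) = 3.68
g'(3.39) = 0.28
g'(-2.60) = 2.86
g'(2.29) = 0.43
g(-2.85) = -6.67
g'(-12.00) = 0.92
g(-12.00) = 9.47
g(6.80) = -4.75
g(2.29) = -0.27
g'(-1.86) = 1.92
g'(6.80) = -30.57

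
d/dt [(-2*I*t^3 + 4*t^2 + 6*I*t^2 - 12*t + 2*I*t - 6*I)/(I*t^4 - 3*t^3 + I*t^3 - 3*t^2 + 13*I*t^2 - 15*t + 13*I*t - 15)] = (2*t^4 + t^3*(-12 + 4*I) + t^2*(-40 - 32*I) + t*(-36 - 12*I) + 102 - 120*I)/(t^6 + t^5*(2 + 4*I) + t^4*(27 + 8*I) + t^3*(52 + 64*I) + t^2*(251 + 120*I) + t*(450 + 60*I) + 225)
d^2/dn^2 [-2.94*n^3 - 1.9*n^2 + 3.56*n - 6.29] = -17.64*n - 3.8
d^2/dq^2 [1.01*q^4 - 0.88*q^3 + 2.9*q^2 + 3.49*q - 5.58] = 12.12*q^2 - 5.28*q + 5.8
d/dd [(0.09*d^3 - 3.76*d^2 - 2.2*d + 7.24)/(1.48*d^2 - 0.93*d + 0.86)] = (0.1332*d^4 - 0.167399999999999*d^3 + 6.985*d^2 - 27.8976*d + 4.8412)/(2.1904*d^4 - 2.7528*d^3 + 3.4105*d^2 - 1.5996*d + 0.7396)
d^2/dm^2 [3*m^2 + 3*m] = 6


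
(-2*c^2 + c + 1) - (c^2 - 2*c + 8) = -3*c^2 + 3*c - 7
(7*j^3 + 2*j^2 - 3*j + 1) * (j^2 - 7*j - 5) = 7*j^5 - 47*j^4 - 52*j^3 + 12*j^2 + 8*j - 5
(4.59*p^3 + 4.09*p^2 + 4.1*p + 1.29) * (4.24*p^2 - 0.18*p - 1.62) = 19.4616*p^5 + 16.5154*p^4 + 9.212*p^3 - 1.8942*p^2 - 6.8742*p - 2.0898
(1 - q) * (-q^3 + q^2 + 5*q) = q^4 - 2*q^3 - 4*q^2 + 5*q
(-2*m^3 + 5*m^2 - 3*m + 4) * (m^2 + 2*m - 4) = -2*m^5 + m^4 + 15*m^3 - 22*m^2 + 20*m - 16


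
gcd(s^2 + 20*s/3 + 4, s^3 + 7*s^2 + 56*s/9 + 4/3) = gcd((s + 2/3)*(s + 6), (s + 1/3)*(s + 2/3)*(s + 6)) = s^2 + 20*s/3 + 4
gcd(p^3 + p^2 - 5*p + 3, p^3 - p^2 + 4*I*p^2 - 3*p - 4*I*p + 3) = p - 1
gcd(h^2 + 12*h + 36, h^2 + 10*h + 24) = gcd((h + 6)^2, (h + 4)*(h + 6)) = h + 6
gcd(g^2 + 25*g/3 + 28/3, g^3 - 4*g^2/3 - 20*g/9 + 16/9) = g + 4/3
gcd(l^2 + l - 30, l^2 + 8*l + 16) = 1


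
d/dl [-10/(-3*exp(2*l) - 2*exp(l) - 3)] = (-60*exp(l) - 20)*exp(l)/(3*exp(2*l) + 2*exp(l) + 3)^2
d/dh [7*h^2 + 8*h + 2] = 14*h + 8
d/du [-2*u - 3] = -2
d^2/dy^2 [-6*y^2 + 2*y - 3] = -12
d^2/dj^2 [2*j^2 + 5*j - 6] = 4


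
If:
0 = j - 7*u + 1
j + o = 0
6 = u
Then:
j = 41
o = -41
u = 6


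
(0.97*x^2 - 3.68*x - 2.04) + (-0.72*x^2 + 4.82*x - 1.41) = 0.25*x^2 + 1.14*x - 3.45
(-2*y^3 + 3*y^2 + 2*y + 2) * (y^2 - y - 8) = -2*y^5 + 5*y^4 + 15*y^3 - 24*y^2 - 18*y - 16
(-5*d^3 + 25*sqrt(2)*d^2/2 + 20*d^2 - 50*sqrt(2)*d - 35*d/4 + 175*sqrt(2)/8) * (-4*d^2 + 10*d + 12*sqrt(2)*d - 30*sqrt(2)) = 20*d^5 - 110*sqrt(2)*d^4 - 130*d^4 + 535*d^3 + 715*sqrt(2)*d^3 - 4075*d^2/2 - 2585*sqrt(2)*d^2/2 + 1925*sqrt(2)*d/4 + 3525*d - 2625/2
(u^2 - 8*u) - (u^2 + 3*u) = -11*u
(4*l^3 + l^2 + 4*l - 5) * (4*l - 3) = 16*l^4 - 8*l^3 + 13*l^2 - 32*l + 15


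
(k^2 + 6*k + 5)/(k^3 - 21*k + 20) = (k + 1)/(k^2 - 5*k + 4)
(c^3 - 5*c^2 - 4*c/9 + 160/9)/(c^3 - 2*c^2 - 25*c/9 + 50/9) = (3*c^2 - 20*c + 32)/(3*c^2 - 11*c + 10)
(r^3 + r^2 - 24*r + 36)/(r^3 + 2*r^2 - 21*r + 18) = (r - 2)/(r - 1)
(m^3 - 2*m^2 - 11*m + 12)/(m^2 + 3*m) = m - 5 + 4/m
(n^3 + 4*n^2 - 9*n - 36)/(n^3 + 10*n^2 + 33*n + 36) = (n - 3)/(n + 3)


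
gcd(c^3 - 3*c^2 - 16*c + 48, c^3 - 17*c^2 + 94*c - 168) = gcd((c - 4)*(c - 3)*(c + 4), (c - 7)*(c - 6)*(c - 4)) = c - 4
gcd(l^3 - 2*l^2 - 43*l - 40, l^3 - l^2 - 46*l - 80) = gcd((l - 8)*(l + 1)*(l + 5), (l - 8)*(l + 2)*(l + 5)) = l^2 - 3*l - 40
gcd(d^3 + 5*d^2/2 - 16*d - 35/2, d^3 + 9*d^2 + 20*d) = d + 5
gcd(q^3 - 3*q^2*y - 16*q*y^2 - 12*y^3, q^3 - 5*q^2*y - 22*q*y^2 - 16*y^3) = q^2 + 3*q*y + 2*y^2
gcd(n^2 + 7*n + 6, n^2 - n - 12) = 1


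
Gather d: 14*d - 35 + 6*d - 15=20*d - 50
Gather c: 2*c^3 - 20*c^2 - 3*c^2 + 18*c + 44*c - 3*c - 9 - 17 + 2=2*c^3 - 23*c^2 + 59*c - 24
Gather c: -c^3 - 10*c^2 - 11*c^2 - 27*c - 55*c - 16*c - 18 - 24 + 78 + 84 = -c^3 - 21*c^2 - 98*c + 120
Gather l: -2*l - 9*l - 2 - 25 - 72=-11*l - 99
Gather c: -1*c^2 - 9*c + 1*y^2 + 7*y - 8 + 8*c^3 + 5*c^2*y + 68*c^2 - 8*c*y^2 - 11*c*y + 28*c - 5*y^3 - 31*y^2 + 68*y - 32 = 8*c^3 + c^2*(5*y + 67) + c*(-8*y^2 - 11*y + 19) - 5*y^3 - 30*y^2 + 75*y - 40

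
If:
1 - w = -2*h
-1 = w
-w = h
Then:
No Solution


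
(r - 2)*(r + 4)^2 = r^3 + 6*r^2 - 32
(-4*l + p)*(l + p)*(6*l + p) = -24*l^3 - 22*l^2*p + 3*l*p^2 + p^3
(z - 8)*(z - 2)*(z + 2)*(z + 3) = z^4 - 5*z^3 - 28*z^2 + 20*z + 96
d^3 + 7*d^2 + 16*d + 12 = (d + 2)^2*(d + 3)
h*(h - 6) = h^2 - 6*h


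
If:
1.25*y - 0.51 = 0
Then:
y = 0.41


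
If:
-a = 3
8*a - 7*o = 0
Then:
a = -3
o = -24/7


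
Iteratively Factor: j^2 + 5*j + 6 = (j + 2)*(j + 3)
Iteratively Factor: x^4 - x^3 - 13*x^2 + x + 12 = (x - 1)*(x^3 - 13*x - 12) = (x - 4)*(x - 1)*(x^2 + 4*x + 3) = (x - 4)*(x - 1)*(x + 3)*(x + 1)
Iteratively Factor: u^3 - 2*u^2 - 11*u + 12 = (u + 3)*(u^2 - 5*u + 4) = (u - 4)*(u + 3)*(u - 1)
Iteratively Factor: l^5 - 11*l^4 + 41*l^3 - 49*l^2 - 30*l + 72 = (l + 1)*(l^4 - 12*l^3 + 53*l^2 - 102*l + 72) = (l - 4)*(l + 1)*(l^3 - 8*l^2 + 21*l - 18) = (l - 4)*(l - 3)*(l + 1)*(l^2 - 5*l + 6) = (l - 4)*(l - 3)^2*(l + 1)*(l - 2)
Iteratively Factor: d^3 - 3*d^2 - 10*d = (d + 2)*(d^2 - 5*d) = (d - 5)*(d + 2)*(d)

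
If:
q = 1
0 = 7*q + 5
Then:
No Solution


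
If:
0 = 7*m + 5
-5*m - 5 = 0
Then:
No Solution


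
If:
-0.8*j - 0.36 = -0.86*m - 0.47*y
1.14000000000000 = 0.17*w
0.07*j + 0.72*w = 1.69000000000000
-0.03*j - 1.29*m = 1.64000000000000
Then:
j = -44.83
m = -0.23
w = 6.71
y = -75.13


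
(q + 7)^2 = q^2 + 14*q + 49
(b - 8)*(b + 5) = b^2 - 3*b - 40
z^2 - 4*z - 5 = (z - 5)*(z + 1)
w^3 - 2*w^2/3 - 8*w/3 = w*(w - 2)*(w + 4/3)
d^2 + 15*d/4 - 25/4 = (d - 5/4)*(d + 5)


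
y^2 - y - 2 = (y - 2)*(y + 1)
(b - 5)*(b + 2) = b^2 - 3*b - 10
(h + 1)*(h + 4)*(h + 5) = h^3 + 10*h^2 + 29*h + 20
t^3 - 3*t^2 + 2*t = t*(t - 2)*(t - 1)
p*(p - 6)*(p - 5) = p^3 - 11*p^2 + 30*p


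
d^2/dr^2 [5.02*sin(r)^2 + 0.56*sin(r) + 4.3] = -0.56*sin(r) + 10.04*cos(2*r)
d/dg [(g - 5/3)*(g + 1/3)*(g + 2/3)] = 3*g^2 - 4*g/3 - 13/9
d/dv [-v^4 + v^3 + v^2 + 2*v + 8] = -4*v^3 + 3*v^2 + 2*v + 2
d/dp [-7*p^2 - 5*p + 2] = -14*p - 5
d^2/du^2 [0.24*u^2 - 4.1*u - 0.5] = 0.480000000000000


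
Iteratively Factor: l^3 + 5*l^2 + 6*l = (l + 2)*(l^2 + 3*l) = (l + 2)*(l + 3)*(l)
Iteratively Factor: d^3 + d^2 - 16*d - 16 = (d + 1)*(d^2 - 16) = (d + 1)*(d + 4)*(d - 4)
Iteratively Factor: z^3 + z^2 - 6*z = (z + 3)*(z^2 - 2*z) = (z - 2)*(z + 3)*(z)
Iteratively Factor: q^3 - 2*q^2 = (q)*(q^2 - 2*q) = q*(q - 2)*(q)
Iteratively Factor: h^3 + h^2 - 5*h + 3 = (h - 1)*(h^2 + 2*h - 3) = (h - 1)^2*(h + 3)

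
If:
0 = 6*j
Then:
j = 0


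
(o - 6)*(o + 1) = o^2 - 5*o - 6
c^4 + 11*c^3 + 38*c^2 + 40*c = c*(c + 2)*(c + 4)*(c + 5)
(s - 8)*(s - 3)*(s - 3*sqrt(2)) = s^3 - 11*s^2 - 3*sqrt(2)*s^2 + 24*s + 33*sqrt(2)*s - 72*sqrt(2)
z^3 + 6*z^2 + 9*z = z*(z + 3)^2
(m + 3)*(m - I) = m^2 + 3*m - I*m - 3*I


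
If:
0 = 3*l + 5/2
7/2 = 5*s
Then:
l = -5/6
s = 7/10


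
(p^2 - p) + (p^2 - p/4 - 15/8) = 2*p^2 - 5*p/4 - 15/8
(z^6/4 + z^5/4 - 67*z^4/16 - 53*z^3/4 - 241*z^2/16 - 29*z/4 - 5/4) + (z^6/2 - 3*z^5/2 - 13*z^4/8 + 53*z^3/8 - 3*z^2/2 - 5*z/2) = 3*z^6/4 - 5*z^5/4 - 93*z^4/16 - 53*z^3/8 - 265*z^2/16 - 39*z/4 - 5/4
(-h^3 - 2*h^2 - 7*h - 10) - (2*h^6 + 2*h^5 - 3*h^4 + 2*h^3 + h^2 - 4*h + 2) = -2*h^6 - 2*h^5 + 3*h^4 - 3*h^3 - 3*h^2 - 3*h - 12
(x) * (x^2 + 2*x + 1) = x^3 + 2*x^2 + x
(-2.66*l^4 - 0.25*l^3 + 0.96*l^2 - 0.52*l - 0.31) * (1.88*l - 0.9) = -5.0008*l^5 + 1.924*l^4 + 2.0298*l^3 - 1.8416*l^2 - 0.1148*l + 0.279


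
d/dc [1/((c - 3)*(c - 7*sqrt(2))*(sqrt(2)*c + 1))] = (-sqrt(2)*(c - 3)*(c - 7*sqrt(2)) - (c - 3)*(sqrt(2)*c + 1) - (c - 7*sqrt(2))*(sqrt(2)*c + 1))/((c - 3)^2*(c - 7*sqrt(2))^2*(sqrt(2)*c + 1)^2)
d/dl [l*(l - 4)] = 2*l - 4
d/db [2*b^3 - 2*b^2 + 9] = 2*b*(3*b - 2)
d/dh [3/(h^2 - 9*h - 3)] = 3*(9 - 2*h)/(-h^2 + 9*h + 3)^2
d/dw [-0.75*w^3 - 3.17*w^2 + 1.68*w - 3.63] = -2.25*w^2 - 6.34*w + 1.68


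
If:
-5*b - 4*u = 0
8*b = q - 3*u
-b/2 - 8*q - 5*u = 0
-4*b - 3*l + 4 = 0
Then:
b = 0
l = 4/3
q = 0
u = 0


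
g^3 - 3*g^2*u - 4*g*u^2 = g*(g - 4*u)*(g + u)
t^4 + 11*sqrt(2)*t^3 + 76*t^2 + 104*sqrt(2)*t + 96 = (t + sqrt(2))*(t + 2*sqrt(2))^2*(t + 6*sqrt(2))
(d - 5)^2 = d^2 - 10*d + 25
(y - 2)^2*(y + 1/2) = y^3 - 7*y^2/2 + 2*y + 2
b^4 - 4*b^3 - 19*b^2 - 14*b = b*(b - 7)*(b + 1)*(b + 2)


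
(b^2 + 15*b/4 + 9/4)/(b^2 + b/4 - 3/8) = 2*(b + 3)/(2*b - 1)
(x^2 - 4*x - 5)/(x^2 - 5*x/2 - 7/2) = 2*(x - 5)/(2*x - 7)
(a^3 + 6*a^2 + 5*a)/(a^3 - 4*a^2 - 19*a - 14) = a*(a + 5)/(a^2 - 5*a - 14)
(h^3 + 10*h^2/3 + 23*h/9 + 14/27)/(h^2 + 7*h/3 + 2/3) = (h^2 + 3*h + 14/9)/(h + 2)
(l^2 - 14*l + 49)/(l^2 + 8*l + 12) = (l^2 - 14*l + 49)/(l^2 + 8*l + 12)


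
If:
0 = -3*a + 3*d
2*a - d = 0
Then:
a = 0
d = 0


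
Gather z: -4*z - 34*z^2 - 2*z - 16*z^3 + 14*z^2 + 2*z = -16*z^3 - 20*z^2 - 4*z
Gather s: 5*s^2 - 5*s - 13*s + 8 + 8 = 5*s^2 - 18*s + 16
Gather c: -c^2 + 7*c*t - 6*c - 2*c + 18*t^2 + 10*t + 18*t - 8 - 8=-c^2 + c*(7*t - 8) + 18*t^2 + 28*t - 16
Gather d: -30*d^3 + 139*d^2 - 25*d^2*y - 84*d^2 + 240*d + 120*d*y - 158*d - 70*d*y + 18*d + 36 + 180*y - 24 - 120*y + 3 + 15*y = -30*d^3 + d^2*(55 - 25*y) + d*(50*y + 100) + 75*y + 15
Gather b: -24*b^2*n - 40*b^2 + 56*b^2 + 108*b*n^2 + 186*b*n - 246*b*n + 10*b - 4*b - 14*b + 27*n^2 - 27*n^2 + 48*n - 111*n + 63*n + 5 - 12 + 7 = b^2*(16 - 24*n) + b*(108*n^2 - 60*n - 8)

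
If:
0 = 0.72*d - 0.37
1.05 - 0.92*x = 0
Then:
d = 0.51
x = 1.14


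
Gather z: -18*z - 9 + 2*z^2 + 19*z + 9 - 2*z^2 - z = 0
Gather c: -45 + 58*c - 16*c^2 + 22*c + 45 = -16*c^2 + 80*c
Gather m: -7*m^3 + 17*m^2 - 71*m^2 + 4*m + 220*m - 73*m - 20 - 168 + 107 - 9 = -7*m^3 - 54*m^2 + 151*m - 90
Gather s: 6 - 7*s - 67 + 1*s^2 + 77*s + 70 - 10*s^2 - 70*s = 9 - 9*s^2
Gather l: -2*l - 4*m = -2*l - 4*m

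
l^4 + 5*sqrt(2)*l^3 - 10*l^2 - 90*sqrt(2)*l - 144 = (l - 3*sqrt(2))*(l + sqrt(2))*(l + 3*sqrt(2))*(l + 4*sqrt(2))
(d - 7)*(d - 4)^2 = d^3 - 15*d^2 + 72*d - 112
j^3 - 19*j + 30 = (j - 3)*(j - 2)*(j + 5)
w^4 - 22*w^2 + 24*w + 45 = (w - 3)^2*(w + 1)*(w + 5)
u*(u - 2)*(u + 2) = u^3 - 4*u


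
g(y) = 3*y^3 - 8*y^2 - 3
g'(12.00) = 1104.00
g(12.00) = 4029.00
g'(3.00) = 33.00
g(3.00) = 6.00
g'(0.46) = -5.46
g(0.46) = -4.40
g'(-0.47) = 9.51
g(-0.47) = -5.08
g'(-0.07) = 1.16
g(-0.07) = -3.04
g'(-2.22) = 79.88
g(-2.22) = -75.25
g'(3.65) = 61.50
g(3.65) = 36.30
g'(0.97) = -7.05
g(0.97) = -7.79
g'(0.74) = -6.91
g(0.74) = -6.17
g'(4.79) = 129.86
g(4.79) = 143.15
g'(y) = 9*y^2 - 16*y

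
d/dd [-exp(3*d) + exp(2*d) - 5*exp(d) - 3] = (-3*exp(2*d) + 2*exp(d) - 5)*exp(d)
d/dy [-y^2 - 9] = -2*y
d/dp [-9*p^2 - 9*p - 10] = -18*p - 9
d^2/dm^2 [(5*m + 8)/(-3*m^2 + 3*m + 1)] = 18*((2*m - 1)^2*(5*m + 8) + (5*m + 1)*(-3*m^2 + 3*m + 1))/(-3*m^2 + 3*m + 1)^3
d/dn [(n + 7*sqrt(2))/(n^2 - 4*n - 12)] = (n^2 - 4*n - 2*(n - 2)*(n + 7*sqrt(2)) - 12)/(-n^2 + 4*n + 12)^2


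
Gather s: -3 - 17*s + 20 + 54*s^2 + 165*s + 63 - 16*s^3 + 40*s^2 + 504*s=-16*s^3 + 94*s^2 + 652*s + 80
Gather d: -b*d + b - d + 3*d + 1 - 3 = b + d*(2 - b) - 2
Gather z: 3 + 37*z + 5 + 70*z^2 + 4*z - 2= 70*z^2 + 41*z + 6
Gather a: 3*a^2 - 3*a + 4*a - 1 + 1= 3*a^2 + a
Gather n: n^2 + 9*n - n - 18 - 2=n^2 + 8*n - 20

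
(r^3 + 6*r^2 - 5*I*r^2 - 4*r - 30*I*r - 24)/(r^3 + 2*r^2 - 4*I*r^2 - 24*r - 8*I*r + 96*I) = (r - I)/(r - 4)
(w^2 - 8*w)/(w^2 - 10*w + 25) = w*(w - 8)/(w^2 - 10*w + 25)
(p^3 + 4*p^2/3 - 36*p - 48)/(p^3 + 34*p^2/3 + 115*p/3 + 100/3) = (p^2 - 36)/(p^2 + 10*p + 25)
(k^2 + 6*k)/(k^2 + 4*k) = (k + 6)/(k + 4)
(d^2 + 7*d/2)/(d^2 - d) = (d + 7/2)/(d - 1)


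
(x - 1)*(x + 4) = x^2 + 3*x - 4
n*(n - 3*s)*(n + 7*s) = n^3 + 4*n^2*s - 21*n*s^2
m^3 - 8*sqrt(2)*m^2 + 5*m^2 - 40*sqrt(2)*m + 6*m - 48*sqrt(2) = (m + 2)*(m + 3)*(m - 8*sqrt(2))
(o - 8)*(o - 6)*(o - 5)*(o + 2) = o^4 - 17*o^3 + 80*o^2 - 4*o - 480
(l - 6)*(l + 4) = l^2 - 2*l - 24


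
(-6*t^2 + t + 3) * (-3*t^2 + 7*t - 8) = 18*t^4 - 45*t^3 + 46*t^2 + 13*t - 24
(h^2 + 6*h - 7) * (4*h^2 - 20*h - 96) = 4*h^4 + 4*h^3 - 244*h^2 - 436*h + 672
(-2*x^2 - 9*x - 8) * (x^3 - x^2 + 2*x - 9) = -2*x^5 - 7*x^4 - 3*x^3 + 8*x^2 + 65*x + 72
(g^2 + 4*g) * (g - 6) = g^3 - 2*g^2 - 24*g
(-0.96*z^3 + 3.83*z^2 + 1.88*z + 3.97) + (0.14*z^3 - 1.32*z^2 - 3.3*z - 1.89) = -0.82*z^3 + 2.51*z^2 - 1.42*z + 2.08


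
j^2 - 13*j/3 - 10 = (j - 6)*(j + 5/3)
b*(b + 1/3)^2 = b^3 + 2*b^2/3 + b/9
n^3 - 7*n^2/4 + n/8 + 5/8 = (n - 5/4)*(n - 1)*(n + 1/2)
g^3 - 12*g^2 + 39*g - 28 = (g - 7)*(g - 4)*(g - 1)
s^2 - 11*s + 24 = (s - 8)*(s - 3)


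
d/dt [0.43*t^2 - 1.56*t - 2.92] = 0.86*t - 1.56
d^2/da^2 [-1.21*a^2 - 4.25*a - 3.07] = -2.42000000000000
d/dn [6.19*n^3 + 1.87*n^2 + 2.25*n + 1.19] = 18.57*n^2 + 3.74*n + 2.25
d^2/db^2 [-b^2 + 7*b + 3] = -2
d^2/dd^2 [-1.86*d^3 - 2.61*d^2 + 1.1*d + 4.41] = -11.16*d - 5.22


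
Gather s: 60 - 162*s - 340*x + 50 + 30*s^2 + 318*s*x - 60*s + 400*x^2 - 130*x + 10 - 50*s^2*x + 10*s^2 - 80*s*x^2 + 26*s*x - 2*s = s^2*(40 - 50*x) + s*(-80*x^2 + 344*x - 224) + 400*x^2 - 470*x + 120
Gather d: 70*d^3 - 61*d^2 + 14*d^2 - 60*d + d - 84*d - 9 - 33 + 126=70*d^3 - 47*d^2 - 143*d + 84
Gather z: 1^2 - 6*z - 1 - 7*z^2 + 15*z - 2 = -7*z^2 + 9*z - 2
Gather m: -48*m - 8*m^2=-8*m^2 - 48*m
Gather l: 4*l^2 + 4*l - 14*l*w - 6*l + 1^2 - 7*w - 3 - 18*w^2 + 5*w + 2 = 4*l^2 + l*(-14*w - 2) - 18*w^2 - 2*w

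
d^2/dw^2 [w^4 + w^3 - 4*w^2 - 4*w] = 12*w^2 + 6*w - 8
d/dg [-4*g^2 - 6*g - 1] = -8*g - 6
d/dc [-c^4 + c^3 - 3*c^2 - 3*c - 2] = -4*c^3 + 3*c^2 - 6*c - 3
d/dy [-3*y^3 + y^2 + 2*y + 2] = -9*y^2 + 2*y + 2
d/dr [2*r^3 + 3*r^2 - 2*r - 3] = 6*r^2 + 6*r - 2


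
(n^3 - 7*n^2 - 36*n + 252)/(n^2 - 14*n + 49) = (n^2 - 36)/(n - 7)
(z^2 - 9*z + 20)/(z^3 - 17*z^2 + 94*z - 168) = (z - 5)/(z^2 - 13*z + 42)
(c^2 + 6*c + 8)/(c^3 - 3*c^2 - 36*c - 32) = (c + 2)/(c^2 - 7*c - 8)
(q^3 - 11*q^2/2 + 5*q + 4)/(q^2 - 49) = (q^3 - 11*q^2/2 + 5*q + 4)/(q^2 - 49)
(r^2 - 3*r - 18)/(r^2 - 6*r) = (r + 3)/r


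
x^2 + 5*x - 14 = (x - 2)*(x + 7)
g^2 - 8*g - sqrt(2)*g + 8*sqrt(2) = (g - 8)*(g - sqrt(2))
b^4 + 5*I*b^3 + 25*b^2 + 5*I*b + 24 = (b - 3*I)*(b + 8*I)*(-I*b + 1)*(I*b + 1)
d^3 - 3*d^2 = d^2*(d - 3)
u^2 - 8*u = u*(u - 8)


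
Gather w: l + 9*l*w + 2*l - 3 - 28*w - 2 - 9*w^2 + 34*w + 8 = 3*l - 9*w^2 + w*(9*l + 6) + 3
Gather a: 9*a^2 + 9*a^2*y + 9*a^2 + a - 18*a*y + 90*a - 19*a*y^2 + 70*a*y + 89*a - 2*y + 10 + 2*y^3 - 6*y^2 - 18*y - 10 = a^2*(9*y + 18) + a*(-19*y^2 + 52*y + 180) + 2*y^3 - 6*y^2 - 20*y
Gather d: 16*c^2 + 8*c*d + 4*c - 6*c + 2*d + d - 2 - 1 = 16*c^2 - 2*c + d*(8*c + 3) - 3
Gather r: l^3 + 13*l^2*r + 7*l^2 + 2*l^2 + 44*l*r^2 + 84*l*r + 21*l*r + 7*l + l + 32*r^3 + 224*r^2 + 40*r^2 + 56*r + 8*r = l^3 + 9*l^2 + 8*l + 32*r^3 + r^2*(44*l + 264) + r*(13*l^2 + 105*l + 64)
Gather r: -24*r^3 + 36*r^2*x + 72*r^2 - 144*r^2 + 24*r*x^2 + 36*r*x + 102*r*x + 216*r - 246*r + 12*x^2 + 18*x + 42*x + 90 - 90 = -24*r^3 + r^2*(36*x - 72) + r*(24*x^2 + 138*x - 30) + 12*x^2 + 60*x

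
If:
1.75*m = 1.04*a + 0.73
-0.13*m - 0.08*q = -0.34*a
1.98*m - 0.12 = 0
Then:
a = -0.60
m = 0.06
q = -2.65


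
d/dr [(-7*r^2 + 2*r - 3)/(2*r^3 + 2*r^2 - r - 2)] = (14*r^4 - 8*r^3 + 21*r^2 + 40*r - 7)/(4*r^6 + 8*r^5 - 12*r^3 - 7*r^2 + 4*r + 4)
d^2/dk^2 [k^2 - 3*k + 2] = 2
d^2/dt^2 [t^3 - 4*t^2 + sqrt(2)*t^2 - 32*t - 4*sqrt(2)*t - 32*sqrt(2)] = 6*t - 8 + 2*sqrt(2)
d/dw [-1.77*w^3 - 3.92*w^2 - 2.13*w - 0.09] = -5.31*w^2 - 7.84*w - 2.13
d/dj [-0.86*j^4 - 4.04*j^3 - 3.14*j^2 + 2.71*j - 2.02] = -3.44*j^3 - 12.12*j^2 - 6.28*j + 2.71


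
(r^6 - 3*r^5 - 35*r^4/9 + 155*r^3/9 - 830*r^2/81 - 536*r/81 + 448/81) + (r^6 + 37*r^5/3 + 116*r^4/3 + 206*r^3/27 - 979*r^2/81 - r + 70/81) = 2*r^6 + 28*r^5/3 + 313*r^4/9 + 671*r^3/27 - 67*r^2/3 - 617*r/81 + 518/81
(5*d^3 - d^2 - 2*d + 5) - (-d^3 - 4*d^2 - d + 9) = 6*d^3 + 3*d^2 - d - 4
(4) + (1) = 5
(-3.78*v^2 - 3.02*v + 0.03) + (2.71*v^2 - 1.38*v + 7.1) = -1.07*v^2 - 4.4*v + 7.13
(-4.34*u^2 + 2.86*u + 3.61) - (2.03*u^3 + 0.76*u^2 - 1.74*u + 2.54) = -2.03*u^3 - 5.1*u^2 + 4.6*u + 1.07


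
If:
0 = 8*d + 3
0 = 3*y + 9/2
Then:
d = -3/8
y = -3/2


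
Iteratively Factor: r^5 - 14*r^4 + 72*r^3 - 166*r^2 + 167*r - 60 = (r - 1)*(r^4 - 13*r^3 + 59*r^2 - 107*r + 60) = (r - 5)*(r - 1)*(r^3 - 8*r^2 + 19*r - 12) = (r - 5)*(r - 4)*(r - 1)*(r^2 - 4*r + 3) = (r - 5)*(r - 4)*(r - 1)^2*(r - 3)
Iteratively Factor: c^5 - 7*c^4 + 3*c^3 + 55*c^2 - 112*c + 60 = (c - 2)*(c^4 - 5*c^3 - 7*c^2 + 41*c - 30) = (c - 2)*(c - 1)*(c^3 - 4*c^2 - 11*c + 30) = (c - 2)*(c - 1)*(c + 3)*(c^2 - 7*c + 10) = (c - 5)*(c - 2)*(c - 1)*(c + 3)*(c - 2)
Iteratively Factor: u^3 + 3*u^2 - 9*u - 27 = (u + 3)*(u^2 - 9) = (u + 3)^2*(u - 3)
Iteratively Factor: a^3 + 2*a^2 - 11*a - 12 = (a + 1)*(a^2 + a - 12) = (a - 3)*(a + 1)*(a + 4)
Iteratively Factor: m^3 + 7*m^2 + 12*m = (m)*(m^2 + 7*m + 12) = m*(m + 3)*(m + 4)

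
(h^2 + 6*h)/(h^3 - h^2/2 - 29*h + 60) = 2*h/(2*h^2 - 13*h + 20)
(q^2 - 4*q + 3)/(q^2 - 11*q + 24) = (q - 1)/(q - 8)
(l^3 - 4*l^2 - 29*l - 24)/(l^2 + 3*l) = l - 7 - 8/l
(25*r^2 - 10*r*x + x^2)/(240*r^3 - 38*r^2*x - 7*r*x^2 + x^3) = (-5*r + x)/(-48*r^2 - 2*r*x + x^2)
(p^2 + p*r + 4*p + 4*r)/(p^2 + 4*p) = (p + r)/p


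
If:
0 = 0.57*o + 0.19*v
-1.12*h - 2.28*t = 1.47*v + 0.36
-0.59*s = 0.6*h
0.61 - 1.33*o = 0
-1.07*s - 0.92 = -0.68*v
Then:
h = 1.71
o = 0.46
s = -1.73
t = -0.11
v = -1.38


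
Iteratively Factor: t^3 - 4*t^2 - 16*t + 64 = (t - 4)*(t^2 - 16) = (t - 4)^2*(t + 4)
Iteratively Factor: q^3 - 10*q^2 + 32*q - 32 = (q - 4)*(q^2 - 6*q + 8) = (q - 4)*(q - 2)*(q - 4)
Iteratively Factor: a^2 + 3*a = (a + 3)*(a)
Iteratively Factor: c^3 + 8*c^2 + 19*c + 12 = (c + 4)*(c^2 + 4*c + 3) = (c + 1)*(c + 4)*(c + 3)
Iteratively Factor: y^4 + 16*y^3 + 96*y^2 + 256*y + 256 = (y + 4)*(y^3 + 12*y^2 + 48*y + 64) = (y + 4)^2*(y^2 + 8*y + 16) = (y + 4)^3*(y + 4)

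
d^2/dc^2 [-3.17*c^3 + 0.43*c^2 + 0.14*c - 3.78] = 0.86 - 19.02*c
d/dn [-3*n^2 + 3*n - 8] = 3 - 6*n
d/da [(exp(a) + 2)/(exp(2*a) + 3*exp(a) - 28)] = (-(exp(a) + 2)*(2*exp(a) + 3) + exp(2*a) + 3*exp(a) - 28)*exp(a)/(exp(2*a) + 3*exp(a) - 28)^2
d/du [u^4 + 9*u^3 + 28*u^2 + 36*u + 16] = 4*u^3 + 27*u^2 + 56*u + 36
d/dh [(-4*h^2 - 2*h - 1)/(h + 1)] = (-4*h^2 - 8*h - 1)/(h^2 + 2*h + 1)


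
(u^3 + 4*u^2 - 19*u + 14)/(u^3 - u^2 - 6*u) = (-u^3 - 4*u^2 + 19*u - 14)/(u*(-u^2 + u + 6))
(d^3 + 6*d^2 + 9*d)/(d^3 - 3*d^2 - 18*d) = (d + 3)/(d - 6)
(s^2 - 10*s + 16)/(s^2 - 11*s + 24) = (s - 2)/(s - 3)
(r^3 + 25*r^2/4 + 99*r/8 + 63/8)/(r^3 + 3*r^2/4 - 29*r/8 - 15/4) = (4*r^2 + 19*r + 21)/(4*r^2 - 3*r - 10)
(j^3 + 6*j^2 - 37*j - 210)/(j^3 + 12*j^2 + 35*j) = (j - 6)/j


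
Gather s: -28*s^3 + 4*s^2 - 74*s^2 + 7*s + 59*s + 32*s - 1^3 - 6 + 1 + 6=-28*s^3 - 70*s^2 + 98*s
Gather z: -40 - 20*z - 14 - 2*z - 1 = -22*z - 55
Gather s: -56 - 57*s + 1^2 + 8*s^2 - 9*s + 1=8*s^2 - 66*s - 54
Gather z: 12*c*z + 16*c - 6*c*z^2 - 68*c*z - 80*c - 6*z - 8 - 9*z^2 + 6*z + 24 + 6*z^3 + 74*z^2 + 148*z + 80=-64*c + 6*z^3 + z^2*(65 - 6*c) + z*(148 - 56*c) + 96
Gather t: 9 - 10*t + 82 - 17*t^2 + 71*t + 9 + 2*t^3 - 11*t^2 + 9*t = 2*t^3 - 28*t^2 + 70*t + 100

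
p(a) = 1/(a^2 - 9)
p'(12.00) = 0.00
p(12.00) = 0.01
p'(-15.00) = 0.00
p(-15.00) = 0.00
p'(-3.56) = 0.53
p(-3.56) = 0.27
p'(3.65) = -0.39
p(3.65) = 0.23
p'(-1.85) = 0.12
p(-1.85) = -0.18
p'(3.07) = -34.01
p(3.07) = 2.35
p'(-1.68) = 0.09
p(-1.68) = -0.16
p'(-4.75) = 0.05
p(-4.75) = 0.07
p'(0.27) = -0.01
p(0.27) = -0.11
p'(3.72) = -0.32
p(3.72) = 0.21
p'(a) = -2*a/(a^2 - 9)^2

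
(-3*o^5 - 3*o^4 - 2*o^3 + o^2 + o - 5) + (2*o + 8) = -3*o^5 - 3*o^4 - 2*o^3 + o^2 + 3*o + 3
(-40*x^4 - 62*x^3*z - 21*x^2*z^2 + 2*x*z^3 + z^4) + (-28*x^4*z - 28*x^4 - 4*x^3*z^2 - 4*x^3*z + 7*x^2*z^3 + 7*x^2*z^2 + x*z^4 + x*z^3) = -28*x^4*z - 68*x^4 - 4*x^3*z^2 - 66*x^3*z + 7*x^2*z^3 - 14*x^2*z^2 + x*z^4 + 3*x*z^3 + z^4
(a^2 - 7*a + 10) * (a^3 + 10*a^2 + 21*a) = a^5 + 3*a^4 - 39*a^3 - 47*a^2 + 210*a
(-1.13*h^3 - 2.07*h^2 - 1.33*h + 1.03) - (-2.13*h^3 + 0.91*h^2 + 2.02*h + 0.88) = 1.0*h^3 - 2.98*h^2 - 3.35*h + 0.15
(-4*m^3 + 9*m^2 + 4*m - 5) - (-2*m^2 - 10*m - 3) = -4*m^3 + 11*m^2 + 14*m - 2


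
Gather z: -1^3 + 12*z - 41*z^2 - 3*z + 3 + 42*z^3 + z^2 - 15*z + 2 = 42*z^3 - 40*z^2 - 6*z + 4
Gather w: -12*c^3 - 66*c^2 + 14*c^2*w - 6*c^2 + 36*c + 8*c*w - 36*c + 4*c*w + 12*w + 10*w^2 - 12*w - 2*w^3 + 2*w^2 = -12*c^3 - 72*c^2 - 2*w^3 + 12*w^2 + w*(14*c^2 + 12*c)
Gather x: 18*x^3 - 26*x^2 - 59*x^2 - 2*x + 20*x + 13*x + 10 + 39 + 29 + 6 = 18*x^3 - 85*x^2 + 31*x + 84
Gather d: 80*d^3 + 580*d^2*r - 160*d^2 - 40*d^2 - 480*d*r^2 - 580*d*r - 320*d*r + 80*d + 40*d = 80*d^3 + d^2*(580*r - 200) + d*(-480*r^2 - 900*r + 120)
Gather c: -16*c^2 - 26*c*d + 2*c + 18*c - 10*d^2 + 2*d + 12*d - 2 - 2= -16*c^2 + c*(20 - 26*d) - 10*d^2 + 14*d - 4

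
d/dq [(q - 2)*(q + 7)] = 2*q + 5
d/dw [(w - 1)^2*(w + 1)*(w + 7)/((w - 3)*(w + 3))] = 2*(w^5 + 3*w^4 - 18*w^3 - 78*w^2 + 65*w + 27)/(w^4 - 18*w^2 + 81)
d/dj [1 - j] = -1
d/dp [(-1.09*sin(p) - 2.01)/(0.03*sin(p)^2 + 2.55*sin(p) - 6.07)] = (0.0327*sin(p)^2 + 0.1206*sin(p) + 11.7418)*cos(p)/(0.0009*sin(p)^4 + 0.153*sin(p)^3 + 6.1383*sin(p)^2 - 30.957*sin(p) + 36.8449)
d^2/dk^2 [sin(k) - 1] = -sin(k)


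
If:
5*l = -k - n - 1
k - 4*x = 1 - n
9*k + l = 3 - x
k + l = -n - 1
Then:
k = 7/18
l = 0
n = -25/18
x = -1/2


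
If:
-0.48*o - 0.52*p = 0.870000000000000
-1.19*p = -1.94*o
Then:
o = -0.66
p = -1.07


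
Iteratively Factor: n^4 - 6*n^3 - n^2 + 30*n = (n - 5)*(n^3 - n^2 - 6*n) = n*(n - 5)*(n^2 - n - 6) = n*(n - 5)*(n + 2)*(n - 3)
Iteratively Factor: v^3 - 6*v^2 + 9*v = (v - 3)*(v^2 - 3*v) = v*(v - 3)*(v - 3)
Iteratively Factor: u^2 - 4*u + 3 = (u - 3)*(u - 1)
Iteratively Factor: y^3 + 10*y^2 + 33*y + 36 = (y + 3)*(y^2 + 7*y + 12) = (y + 3)^2*(y + 4)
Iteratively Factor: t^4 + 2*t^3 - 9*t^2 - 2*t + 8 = (t + 4)*(t^3 - 2*t^2 - t + 2) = (t + 1)*(t + 4)*(t^2 - 3*t + 2) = (t - 1)*(t + 1)*(t + 4)*(t - 2)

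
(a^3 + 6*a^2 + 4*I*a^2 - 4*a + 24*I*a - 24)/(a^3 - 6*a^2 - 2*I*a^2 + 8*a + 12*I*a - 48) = (a^2 + a*(6 + 2*I) + 12*I)/(a^2 + a*(-6 - 4*I) + 24*I)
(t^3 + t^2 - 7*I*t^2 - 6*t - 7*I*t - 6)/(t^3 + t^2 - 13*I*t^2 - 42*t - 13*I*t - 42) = (t - I)/(t - 7*I)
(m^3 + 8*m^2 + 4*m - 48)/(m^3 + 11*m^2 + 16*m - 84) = (m + 4)/(m + 7)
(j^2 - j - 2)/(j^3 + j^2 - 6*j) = (j + 1)/(j*(j + 3))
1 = 1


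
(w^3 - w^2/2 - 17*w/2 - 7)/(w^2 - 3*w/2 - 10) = (-2*w^3 + w^2 + 17*w + 14)/(-2*w^2 + 3*w + 20)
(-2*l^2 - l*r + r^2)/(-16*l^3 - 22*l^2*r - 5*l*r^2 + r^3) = (-2*l + r)/(-16*l^2 - 6*l*r + r^2)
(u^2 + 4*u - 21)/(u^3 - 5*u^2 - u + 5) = (u^2 + 4*u - 21)/(u^3 - 5*u^2 - u + 5)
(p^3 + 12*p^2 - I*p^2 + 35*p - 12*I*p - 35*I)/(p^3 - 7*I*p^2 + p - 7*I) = (p^2 + 12*p + 35)/(p^2 - 6*I*p + 7)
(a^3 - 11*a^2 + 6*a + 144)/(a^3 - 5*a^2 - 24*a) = (a - 6)/a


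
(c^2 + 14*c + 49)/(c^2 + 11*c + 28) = (c + 7)/(c + 4)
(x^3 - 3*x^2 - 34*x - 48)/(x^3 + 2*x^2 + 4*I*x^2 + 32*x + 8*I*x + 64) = (x^2 - 5*x - 24)/(x^2 + 4*I*x + 32)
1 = 1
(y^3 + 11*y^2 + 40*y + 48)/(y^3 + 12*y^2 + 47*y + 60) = (y + 4)/(y + 5)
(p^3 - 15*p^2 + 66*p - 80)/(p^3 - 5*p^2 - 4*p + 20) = (p - 8)/(p + 2)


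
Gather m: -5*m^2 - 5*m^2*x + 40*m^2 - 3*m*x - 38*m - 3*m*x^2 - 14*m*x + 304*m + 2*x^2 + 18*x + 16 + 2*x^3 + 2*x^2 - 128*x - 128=m^2*(35 - 5*x) + m*(-3*x^2 - 17*x + 266) + 2*x^3 + 4*x^2 - 110*x - 112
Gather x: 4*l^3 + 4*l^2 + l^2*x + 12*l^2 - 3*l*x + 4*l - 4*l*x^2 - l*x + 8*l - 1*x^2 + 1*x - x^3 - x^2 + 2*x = 4*l^3 + 16*l^2 + 12*l - x^3 + x^2*(-4*l - 2) + x*(l^2 - 4*l + 3)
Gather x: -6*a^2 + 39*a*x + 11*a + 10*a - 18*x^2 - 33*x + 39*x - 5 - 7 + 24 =-6*a^2 + 21*a - 18*x^2 + x*(39*a + 6) + 12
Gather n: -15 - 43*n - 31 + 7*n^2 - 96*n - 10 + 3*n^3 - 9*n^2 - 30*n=3*n^3 - 2*n^2 - 169*n - 56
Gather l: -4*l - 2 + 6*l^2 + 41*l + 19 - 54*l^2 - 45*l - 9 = -48*l^2 - 8*l + 8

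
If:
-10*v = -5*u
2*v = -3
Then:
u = -3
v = -3/2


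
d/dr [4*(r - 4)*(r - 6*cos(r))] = 4*r + 4*(r - 4)*(6*sin(r) + 1) - 24*cos(r)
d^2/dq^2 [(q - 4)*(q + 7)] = 2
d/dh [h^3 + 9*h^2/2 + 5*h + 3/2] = 3*h^2 + 9*h + 5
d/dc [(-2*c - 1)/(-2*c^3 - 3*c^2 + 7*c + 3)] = (-8*c^3 - 12*c^2 - 6*c + 1)/(4*c^6 + 12*c^5 - 19*c^4 - 54*c^3 + 31*c^2 + 42*c + 9)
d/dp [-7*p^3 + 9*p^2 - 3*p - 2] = -21*p^2 + 18*p - 3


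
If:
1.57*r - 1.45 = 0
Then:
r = 0.92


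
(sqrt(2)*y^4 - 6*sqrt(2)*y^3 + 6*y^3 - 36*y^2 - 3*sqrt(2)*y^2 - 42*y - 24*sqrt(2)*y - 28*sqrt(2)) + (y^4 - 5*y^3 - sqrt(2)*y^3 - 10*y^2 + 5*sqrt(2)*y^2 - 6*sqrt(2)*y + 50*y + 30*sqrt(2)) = y^4 + sqrt(2)*y^4 - 7*sqrt(2)*y^3 + y^3 - 46*y^2 + 2*sqrt(2)*y^2 - 30*sqrt(2)*y + 8*y + 2*sqrt(2)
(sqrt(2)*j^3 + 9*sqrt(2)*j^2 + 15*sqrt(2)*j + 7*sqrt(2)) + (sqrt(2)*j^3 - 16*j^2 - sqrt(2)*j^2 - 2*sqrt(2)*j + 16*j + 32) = 2*sqrt(2)*j^3 - 16*j^2 + 8*sqrt(2)*j^2 + 16*j + 13*sqrt(2)*j + 7*sqrt(2) + 32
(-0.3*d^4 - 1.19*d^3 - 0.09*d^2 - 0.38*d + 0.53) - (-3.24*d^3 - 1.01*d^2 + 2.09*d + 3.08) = -0.3*d^4 + 2.05*d^3 + 0.92*d^2 - 2.47*d - 2.55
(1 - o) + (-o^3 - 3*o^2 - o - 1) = -o^3 - 3*o^2 - 2*o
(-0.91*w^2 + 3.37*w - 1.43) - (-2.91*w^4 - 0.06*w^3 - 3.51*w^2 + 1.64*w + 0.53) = 2.91*w^4 + 0.06*w^3 + 2.6*w^2 + 1.73*w - 1.96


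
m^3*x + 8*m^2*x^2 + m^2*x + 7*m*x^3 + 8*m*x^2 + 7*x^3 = (m + x)*(m + 7*x)*(m*x + x)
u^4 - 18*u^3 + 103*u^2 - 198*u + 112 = (u - 8)*(u - 7)*(u - 2)*(u - 1)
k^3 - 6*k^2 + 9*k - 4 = (k - 4)*(k - 1)^2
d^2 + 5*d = d*(d + 5)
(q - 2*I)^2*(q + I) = q^3 - 3*I*q^2 - 4*I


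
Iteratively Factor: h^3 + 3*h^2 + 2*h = (h + 2)*(h^2 + h) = (h + 1)*(h + 2)*(h)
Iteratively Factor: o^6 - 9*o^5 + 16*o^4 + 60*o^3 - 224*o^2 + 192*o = (o - 4)*(o^5 - 5*o^4 - 4*o^3 + 44*o^2 - 48*o) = o*(o - 4)*(o^4 - 5*o^3 - 4*o^2 + 44*o - 48) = o*(o - 4)*(o + 3)*(o^3 - 8*o^2 + 20*o - 16) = o*(o - 4)*(o - 2)*(o + 3)*(o^2 - 6*o + 8) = o*(o - 4)^2*(o - 2)*(o + 3)*(o - 2)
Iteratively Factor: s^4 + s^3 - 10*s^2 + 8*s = (s - 2)*(s^3 + 3*s^2 - 4*s) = (s - 2)*(s - 1)*(s^2 + 4*s) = s*(s - 2)*(s - 1)*(s + 4)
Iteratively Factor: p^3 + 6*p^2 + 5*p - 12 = (p + 3)*(p^2 + 3*p - 4) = (p - 1)*(p + 3)*(p + 4)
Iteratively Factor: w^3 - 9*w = (w - 3)*(w^2 + 3*w) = (w - 3)*(w + 3)*(w)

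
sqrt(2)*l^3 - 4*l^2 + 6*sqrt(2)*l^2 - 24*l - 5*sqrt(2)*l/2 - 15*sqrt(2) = (l + 6)*(l - 5*sqrt(2)/2)*(sqrt(2)*l + 1)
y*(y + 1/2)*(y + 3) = y^3 + 7*y^2/2 + 3*y/2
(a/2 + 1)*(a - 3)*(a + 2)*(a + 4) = a^4/2 + 5*a^3/2 - 2*a^2 - 22*a - 24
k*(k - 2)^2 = k^3 - 4*k^2 + 4*k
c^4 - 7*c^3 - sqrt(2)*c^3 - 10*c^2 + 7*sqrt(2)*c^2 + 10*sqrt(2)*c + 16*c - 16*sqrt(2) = (c - 8)*(c - 1)*(c + 2)*(c - sqrt(2))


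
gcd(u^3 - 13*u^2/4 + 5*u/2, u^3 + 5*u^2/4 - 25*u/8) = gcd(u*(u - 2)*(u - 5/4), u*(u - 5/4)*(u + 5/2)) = u^2 - 5*u/4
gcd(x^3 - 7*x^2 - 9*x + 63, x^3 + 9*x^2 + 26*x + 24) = x + 3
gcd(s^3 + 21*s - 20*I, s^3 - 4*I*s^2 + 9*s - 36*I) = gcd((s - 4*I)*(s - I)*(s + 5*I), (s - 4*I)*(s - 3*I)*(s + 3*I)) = s - 4*I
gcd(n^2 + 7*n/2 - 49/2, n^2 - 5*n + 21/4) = n - 7/2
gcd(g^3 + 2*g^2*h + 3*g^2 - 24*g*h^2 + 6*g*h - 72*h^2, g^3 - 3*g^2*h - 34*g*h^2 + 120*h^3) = g^2 + 2*g*h - 24*h^2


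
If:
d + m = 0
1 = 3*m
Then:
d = -1/3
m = 1/3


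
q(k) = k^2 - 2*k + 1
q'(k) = 2*k - 2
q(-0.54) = 2.37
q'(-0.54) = -3.08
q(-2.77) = 14.21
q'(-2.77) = -7.54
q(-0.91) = 3.65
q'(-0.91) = -3.82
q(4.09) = 9.55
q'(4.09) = 6.18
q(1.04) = 0.00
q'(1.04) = 0.08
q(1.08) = 0.01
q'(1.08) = 0.16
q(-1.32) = 5.38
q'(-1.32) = -4.64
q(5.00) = 16.00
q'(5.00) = 8.00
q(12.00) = 121.00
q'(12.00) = 22.00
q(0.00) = 1.00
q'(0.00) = -2.00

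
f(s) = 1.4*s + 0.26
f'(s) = 1.40000000000000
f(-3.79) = -5.05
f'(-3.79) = 1.40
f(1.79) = 2.77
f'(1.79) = 1.40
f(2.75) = 4.11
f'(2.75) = 1.40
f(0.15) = 0.47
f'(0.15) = 1.40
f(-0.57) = -0.54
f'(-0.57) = 1.40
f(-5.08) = -6.85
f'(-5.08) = 1.40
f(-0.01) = 0.25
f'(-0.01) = 1.40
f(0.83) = 1.42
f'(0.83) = 1.40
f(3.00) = 4.46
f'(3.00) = 1.40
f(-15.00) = -20.74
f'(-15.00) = 1.40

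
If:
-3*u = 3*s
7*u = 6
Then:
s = -6/7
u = 6/7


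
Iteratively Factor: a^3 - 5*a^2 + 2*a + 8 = (a + 1)*(a^2 - 6*a + 8) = (a - 2)*(a + 1)*(a - 4)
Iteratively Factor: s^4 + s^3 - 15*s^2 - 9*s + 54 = (s - 3)*(s^3 + 4*s^2 - 3*s - 18) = (s - 3)*(s + 3)*(s^2 + s - 6) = (s - 3)*(s - 2)*(s + 3)*(s + 3)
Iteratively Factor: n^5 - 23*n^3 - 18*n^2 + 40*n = (n + 2)*(n^4 - 2*n^3 - 19*n^2 + 20*n) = (n - 1)*(n + 2)*(n^3 - n^2 - 20*n) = (n - 5)*(n - 1)*(n + 2)*(n^2 + 4*n) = n*(n - 5)*(n - 1)*(n + 2)*(n + 4)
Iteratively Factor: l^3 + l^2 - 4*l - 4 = (l + 1)*(l^2 - 4) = (l + 1)*(l + 2)*(l - 2)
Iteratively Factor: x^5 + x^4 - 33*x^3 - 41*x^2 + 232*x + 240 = (x + 4)*(x^4 - 3*x^3 - 21*x^2 + 43*x + 60) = (x - 5)*(x + 4)*(x^3 + 2*x^2 - 11*x - 12) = (x - 5)*(x - 3)*(x + 4)*(x^2 + 5*x + 4) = (x - 5)*(x - 3)*(x + 1)*(x + 4)*(x + 4)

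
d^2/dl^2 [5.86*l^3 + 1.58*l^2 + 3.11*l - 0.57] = 35.16*l + 3.16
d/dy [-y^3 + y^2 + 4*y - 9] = -3*y^2 + 2*y + 4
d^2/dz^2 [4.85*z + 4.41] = 0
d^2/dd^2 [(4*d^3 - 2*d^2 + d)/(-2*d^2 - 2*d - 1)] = 4*(-10*d^3 - 18*d^2 - 3*d + 2)/(8*d^6 + 24*d^5 + 36*d^4 + 32*d^3 + 18*d^2 + 6*d + 1)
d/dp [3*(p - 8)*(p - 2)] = 6*p - 30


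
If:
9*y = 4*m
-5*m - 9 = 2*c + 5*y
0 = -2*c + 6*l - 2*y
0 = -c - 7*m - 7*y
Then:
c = -7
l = -29/13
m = 9/13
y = 4/13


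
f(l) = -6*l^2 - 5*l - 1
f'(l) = -12*l - 5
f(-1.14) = -3.10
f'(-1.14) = 8.68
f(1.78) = -28.91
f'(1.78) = -26.36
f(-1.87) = -12.63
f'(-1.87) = 17.44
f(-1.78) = -11.11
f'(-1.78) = 16.36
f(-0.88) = -1.25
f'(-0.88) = 5.56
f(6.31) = -271.45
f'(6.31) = -80.72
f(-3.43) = -54.44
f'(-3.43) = 36.16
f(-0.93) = -1.54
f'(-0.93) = 6.16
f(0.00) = -1.00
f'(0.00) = -5.00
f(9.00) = -532.00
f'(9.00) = -113.00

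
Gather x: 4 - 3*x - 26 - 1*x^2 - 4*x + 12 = -x^2 - 7*x - 10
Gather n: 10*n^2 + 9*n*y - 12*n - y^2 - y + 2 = 10*n^2 + n*(9*y - 12) - y^2 - y + 2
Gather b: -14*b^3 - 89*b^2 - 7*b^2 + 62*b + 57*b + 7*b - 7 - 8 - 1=-14*b^3 - 96*b^2 + 126*b - 16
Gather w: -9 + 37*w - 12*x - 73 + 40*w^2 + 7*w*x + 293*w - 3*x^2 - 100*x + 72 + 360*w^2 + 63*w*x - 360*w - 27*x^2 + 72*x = 400*w^2 + w*(70*x - 30) - 30*x^2 - 40*x - 10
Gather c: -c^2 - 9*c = -c^2 - 9*c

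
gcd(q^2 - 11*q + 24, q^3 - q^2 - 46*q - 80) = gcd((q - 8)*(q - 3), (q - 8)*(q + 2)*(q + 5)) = q - 8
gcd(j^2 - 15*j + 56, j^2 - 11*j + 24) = j - 8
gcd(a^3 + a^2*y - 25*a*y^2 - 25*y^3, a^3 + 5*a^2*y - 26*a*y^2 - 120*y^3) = -a + 5*y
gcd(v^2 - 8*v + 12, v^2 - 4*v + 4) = v - 2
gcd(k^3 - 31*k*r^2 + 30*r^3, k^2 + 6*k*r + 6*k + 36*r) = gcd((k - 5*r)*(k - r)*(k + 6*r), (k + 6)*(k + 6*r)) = k + 6*r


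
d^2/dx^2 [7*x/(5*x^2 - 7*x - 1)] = 14*(-x*(10*x - 7)^2 + (7 - 15*x)*(-5*x^2 + 7*x + 1))/(-5*x^2 + 7*x + 1)^3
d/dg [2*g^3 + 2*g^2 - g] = 6*g^2 + 4*g - 1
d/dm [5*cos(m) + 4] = -5*sin(m)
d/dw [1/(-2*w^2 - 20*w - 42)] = (w + 5)/(w^2 + 10*w + 21)^2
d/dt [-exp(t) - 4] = -exp(t)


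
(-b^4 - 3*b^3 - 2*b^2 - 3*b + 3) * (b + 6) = -b^5 - 9*b^4 - 20*b^3 - 15*b^2 - 15*b + 18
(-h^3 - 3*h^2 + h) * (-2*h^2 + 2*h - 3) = 2*h^5 + 4*h^4 - 5*h^3 + 11*h^2 - 3*h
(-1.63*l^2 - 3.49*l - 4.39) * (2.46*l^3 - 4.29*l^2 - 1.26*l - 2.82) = -4.0098*l^5 - 1.5927*l^4 + 6.2265*l^3 + 27.8271*l^2 + 15.3732*l + 12.3798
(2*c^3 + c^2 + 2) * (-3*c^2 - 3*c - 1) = -6*c^5 - 9*c^4 - 5*c^3 - 7*c^2 - 6*c - 2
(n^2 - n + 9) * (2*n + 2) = 2*n^3 + 16*n + 18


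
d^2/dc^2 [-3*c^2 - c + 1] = -6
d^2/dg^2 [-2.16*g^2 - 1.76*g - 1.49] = -4.32000000000000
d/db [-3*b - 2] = -3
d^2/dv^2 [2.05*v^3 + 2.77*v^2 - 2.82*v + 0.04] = 12.3*v + 5.54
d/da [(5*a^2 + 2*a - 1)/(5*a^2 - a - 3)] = (-15*a^2 - 20*a - 7)/(25*a^4 - 10*a^3 - 29*a^2 + 6*a + 9)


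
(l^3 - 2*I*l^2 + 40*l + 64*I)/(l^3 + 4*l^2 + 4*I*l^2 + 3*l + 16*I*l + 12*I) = (l^2 - 6*I*l + 16)/(l^2 + 4*l + 3)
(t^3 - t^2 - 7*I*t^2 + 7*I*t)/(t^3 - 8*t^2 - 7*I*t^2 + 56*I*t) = (t - 1)/(t - 8)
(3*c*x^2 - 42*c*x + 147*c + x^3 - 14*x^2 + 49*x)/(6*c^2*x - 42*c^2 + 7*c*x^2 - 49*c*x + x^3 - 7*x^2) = (3*c*x - 21*c + x^2 - 7*x)/(6*c^2 + 7*c*x + x^2)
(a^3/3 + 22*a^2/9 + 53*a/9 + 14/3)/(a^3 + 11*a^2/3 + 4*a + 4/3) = (3*a^2 + 16*a + 21)/(3*(3*a^2 + 5*a + 2))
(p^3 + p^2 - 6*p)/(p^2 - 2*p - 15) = p*(p - 2)/(p - 5)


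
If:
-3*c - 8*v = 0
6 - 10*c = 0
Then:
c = 3/5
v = -9/40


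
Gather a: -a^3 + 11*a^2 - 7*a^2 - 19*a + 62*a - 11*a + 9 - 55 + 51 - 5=-a^3 + 4*a^2 + 32*a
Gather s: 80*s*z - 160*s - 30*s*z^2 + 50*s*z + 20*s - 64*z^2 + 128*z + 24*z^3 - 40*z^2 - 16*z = s*(-30*z^2 + 130*z - 140) + 24*z^3 - 104*z^2 + 112*z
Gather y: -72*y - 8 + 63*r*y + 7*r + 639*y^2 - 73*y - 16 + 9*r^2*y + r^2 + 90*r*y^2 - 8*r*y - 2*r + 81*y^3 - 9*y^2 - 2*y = r^2 + 5*r + 81*y^3 + y^2*(90*r + 630) + y*(9*r^2 + 55*r - 147) - 24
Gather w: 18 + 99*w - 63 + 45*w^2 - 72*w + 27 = 45*w^2 + 27*w - 18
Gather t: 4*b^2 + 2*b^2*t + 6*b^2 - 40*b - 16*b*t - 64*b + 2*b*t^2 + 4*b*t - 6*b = 10*b^2 + 2*b*t^2 - 110*b + t*(2*b^2 - 12*b)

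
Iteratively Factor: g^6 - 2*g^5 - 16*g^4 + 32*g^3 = (g)*(g^5 - 2*g^4 - 16*g^3 + 32*g^2) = g^2*(g^4 - 2*g^3 - 16*g^2 + 32*g) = g^2*(g + 4)*(g^3 - 6*g^2 + 8*g) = g^2*(g - 4)*(g + 4)*(g^2 - 2*g) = g^3*(g - 4)*(g + 4)*(g - 2)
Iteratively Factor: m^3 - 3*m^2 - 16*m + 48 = (m - 4)*(m^2 + m - 12) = (m - 4)*(m - 3)*(m + 4)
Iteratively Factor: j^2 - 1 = (j - 1)*(j + 1)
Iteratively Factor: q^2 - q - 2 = (q - 2)*(q + 1)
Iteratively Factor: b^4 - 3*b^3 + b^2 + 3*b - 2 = (b + 1)*(b^3 - 4*b^2 + 5*b - 2) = (b - 1)*(b + 1)*(b^2 - 3*b + 2) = (b - 2)*(b - 1)*(b + 1)*(b - 1)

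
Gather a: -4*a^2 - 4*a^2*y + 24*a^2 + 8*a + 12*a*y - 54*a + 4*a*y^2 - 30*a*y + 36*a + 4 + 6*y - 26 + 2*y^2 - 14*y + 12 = a^2*(20 - 4*y) + a*(4*y^2 - 18*y - 10) + 2*y^2 - 8*y - 10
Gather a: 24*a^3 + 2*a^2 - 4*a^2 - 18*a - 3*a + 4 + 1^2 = 24*a^3 - 2*a^2 - 21*a + 5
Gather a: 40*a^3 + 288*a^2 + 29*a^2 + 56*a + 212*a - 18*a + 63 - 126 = 40*a^3 + 317*a^2 + 250*a - 63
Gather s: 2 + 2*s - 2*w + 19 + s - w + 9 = 3*s - 3*w + 30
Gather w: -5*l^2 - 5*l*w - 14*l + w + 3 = -5*l^2 - 14*l + w*(1 - 5*l) + 3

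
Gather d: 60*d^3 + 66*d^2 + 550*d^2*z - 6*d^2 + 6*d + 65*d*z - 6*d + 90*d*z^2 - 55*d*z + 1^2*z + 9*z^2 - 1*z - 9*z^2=60*d^3 + d^2*(550*z + 60) + d*(90*z^2 + 10*z)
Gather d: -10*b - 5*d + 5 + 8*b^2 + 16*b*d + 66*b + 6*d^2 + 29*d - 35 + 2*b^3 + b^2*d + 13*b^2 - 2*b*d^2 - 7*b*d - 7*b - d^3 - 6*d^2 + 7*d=2*b^3 + 21*b^2 - 2*b*d^2 + 49*b - d^3 + d*(b^2 + 9*b + 31) - 30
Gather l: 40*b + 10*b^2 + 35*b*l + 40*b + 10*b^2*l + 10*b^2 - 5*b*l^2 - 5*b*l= 20*b^2 - 5*b*l^2 + 80*b + l*(10*b^2 + 30*b)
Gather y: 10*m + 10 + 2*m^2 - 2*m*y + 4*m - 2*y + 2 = 2*m^2 + 14*m + y*(-2*m - 2) + 12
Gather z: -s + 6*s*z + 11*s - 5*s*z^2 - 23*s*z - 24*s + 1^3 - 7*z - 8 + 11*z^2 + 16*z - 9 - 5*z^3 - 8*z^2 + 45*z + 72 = -14*s - 5*z^3 + z^2*(3 - 5*s) + z*(54 - 17*s) + 56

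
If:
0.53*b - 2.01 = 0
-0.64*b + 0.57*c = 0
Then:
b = 3.79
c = 4.26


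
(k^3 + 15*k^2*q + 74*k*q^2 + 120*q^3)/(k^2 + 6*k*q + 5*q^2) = (k^2 + 10*k*q + 24*q^2)/(k + q)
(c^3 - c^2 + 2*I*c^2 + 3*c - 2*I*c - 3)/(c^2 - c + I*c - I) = (c^2 + 2*I*c + 3)/(c + I)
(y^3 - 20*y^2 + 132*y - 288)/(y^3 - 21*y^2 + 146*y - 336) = (y - 6)/(y - 7)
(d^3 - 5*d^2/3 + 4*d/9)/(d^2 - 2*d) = (9*d^2 - 15*d + 4)/(9*(d - 2))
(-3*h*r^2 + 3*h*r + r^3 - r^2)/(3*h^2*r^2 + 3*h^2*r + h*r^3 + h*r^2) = (-3*h*r + 3*h + r^2 - r)/(h*(3*h*r + 3*h + r^2 + r))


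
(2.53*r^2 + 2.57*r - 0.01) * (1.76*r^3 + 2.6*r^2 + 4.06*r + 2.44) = 4.4528*r^5 + 11.1012*r^4 + 16.9362*r^3 + 16.5814*r^2 + 6.2302*r - 0.0244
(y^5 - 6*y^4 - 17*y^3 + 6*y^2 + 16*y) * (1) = y^5 - 6*y^4 - 17*y^3 + 6*y^2 + 16*y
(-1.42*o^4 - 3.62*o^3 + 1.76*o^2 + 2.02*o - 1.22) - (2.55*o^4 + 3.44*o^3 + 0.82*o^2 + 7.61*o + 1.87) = -3.97*o^4 - 7.06*o^3 + 0.94*o^2 - 5.59*o - 3.09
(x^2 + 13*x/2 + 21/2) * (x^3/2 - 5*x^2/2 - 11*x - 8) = x^5/2 + 3*x^4/4 - 22*x^3 - 423*x^2/4 - 335*x/2 - 84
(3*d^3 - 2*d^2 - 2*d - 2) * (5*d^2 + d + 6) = 15*d^5 - 7*d^4 + 6*d^3 - 24*d^2 - 14*d - 12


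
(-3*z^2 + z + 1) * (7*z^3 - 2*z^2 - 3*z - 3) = -21*z^5 + 13*z^4 + 14*z^3 + 4*z^2 - 6*z - 3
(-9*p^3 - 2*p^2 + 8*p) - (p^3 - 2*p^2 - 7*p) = -10*p^3 + 15*p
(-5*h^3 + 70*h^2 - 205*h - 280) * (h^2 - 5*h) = -5*h^5 + 95*h^4 - 555*h^3 + 745*h^2 + 1400*h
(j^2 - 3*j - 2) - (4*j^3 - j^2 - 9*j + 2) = -4*j^3 + 2*j^2 + 6*j - 4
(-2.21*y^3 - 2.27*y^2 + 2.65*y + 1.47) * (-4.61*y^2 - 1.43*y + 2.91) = 10.1881*y^5 + 13.625*y^4 - 15.4015*y^3 - 17.1719*y^2 + 5.6094*y + 4.2777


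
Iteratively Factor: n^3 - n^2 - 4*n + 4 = (n + 2)*(n^2 - 3*n + 2) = (n - 2)*(n + 2)*(n - 1)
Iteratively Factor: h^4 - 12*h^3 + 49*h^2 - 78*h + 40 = (h - 2)*(h^3 - 10*h^2 + 29*h - 20) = (h - 2)*(h - 1)*(h^2 - 9*h + 20) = (h - 4)*(h - 2)*(h - 1)*(h - 5)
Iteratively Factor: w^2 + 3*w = (w)*(w + 3)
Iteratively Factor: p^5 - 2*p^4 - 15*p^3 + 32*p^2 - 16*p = (p - 1)*(p^4 - p^3 - 16*p^2 + 16*p) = (p - 1)*(p + 4)*(p^3 - 5*p^2 + 4*p) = p*(p - 1)*(p + 4)*(p^2 - 5*p + 4) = p*(p - 1)^2*(p + 4)*(p - 4)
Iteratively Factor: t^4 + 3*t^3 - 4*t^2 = (t - 1)*(t^3 + 4*t^2) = t*(t - 1)*(t^2 + 4*t) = t*(t - 1)*(t + 4)*(t)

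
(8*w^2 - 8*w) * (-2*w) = -16*w^3 + 16*w^2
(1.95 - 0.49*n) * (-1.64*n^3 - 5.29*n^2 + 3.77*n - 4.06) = 0.8036*n^4 - 0.6059*n^3 - 12.1628*n^2 + 9.3409*n - 7.917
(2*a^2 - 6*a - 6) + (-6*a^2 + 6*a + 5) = -4*a^2 - 1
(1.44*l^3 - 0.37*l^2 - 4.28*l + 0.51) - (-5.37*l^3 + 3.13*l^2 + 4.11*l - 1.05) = 6.81*l^3 - 3.5*l^2 - 8.39*l + 1.56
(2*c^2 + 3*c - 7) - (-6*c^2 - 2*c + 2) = 8*c^2 + 5*c - 9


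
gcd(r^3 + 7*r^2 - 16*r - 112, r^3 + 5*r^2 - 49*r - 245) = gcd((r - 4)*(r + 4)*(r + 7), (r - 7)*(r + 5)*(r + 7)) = r + 7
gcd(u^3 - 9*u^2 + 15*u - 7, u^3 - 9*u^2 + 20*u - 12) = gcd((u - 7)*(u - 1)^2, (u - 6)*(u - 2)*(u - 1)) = u - 1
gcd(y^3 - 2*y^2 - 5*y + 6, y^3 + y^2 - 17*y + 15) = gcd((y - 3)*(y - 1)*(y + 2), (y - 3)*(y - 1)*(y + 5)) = y^2 - 4*y + 3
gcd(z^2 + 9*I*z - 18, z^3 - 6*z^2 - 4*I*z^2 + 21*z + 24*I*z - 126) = z + 3*I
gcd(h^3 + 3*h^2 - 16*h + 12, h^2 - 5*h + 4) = h - 1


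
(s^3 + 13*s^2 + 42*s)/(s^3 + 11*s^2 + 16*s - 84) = s/(s - 2)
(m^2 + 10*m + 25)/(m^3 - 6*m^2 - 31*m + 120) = (m + 5)/(m^2 - 11*m + 24)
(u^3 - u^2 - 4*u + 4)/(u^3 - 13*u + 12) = (u^2 - 4)/(u^2 + u - 12)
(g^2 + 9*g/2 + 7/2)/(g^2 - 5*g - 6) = (g + 7/2)/(g - 6)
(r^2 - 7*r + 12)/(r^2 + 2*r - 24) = (r - 3)/(r + 6)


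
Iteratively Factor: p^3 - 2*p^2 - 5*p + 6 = (p - 1)*(p^2 - p - 6) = (p - 1)*(p + 2)*(p - 3)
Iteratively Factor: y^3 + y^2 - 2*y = (y)*(y^2 + y - 2) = y*(y + 2)*(y - 1)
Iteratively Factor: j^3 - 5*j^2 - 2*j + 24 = (j - 3)*(j^2 - 2*j - 8) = (j - 4)*(j - 3)*(j + 2)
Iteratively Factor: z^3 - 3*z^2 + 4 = (z + 1)*(z^2 - 4*z + 4) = (z - 2)*(z + 1)*(z - 2)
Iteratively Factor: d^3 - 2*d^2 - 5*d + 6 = (d + 2)*(d^2 - 4*d + 3) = (d - 3)*(d + 2)*(d - 1)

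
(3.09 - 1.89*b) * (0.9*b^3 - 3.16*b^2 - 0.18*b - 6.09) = -1.701*b^4 + 8.7534*b^3 - 9.4242*b^2 + 10.9539*b - 18.8181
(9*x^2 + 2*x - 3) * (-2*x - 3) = -18*x^3 - 31*x^2 + 9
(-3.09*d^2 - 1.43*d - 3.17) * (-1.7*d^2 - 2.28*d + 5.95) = 5.253*d^4 + 9.4762*d^3 - 9.7361*d^2 - 1.2809*d - 18.8615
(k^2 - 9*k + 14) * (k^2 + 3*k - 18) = k^4 - 6*k^3 - 31*k^2 + 204*k - 252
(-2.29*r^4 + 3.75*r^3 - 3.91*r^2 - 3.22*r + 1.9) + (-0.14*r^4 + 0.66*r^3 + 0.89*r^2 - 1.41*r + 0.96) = -2.43*r^4 + 4.41*r^3 - 3.02*r^2 - 4.63*r + 2.86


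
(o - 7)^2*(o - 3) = o^3 - 17*o^2 + 91*o - 147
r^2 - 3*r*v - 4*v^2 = (r - 4*v)*(r + v)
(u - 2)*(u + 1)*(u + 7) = u^3 + 6*u^2 - 9*u - 14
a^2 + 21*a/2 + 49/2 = (a + 7/2)*(a + 7)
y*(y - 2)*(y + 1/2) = y^3 - 3*y^2/2 - y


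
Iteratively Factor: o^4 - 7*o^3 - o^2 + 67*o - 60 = (o - 1)*(o^3 - 6*o^2 - 7*o + 60) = (o - 4)*(o - 1)*(o^2 - 2*o - 15) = (o - 5)*(o - 4)*(o - 1)*(o + 3)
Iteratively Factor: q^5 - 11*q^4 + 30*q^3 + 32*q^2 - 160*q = (q - 4)*(q^4 - 7*q^3 + 2*q^2 + 40*q) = (q - 4)^2*(q^3 - 3*q^2 - 10*q) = q*(q - 4)^2*(q^2 - 3*q - 10) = q*(q - 5)*(q - 4)^2*(q + 2)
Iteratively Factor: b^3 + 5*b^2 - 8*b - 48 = (b + 4)*(b^2 + b - 12) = (b - 3)*(b + 4)*(b + 4)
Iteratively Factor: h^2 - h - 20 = (h - 5)*(h + 4)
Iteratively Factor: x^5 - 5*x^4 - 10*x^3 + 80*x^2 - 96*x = (x)*(x^4 - 5*x^3 - 10*x^2 + 80*x - 96) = x*(x + 4)*(x^3 - 9*x^2 + 26*x - 24) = x*(x - 2)*(x + 4)*(x^2 - 7*x + 12) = x*(x - 4)*(x - 2)*(x + 4)*(x - 3)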